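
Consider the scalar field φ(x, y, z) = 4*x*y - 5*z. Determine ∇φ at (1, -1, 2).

(-4, 4, -5)

∂φ/∂x = 4*y
∂φ/∂y = 4*x
∂φ/∂z = -5
∇φ = (4*y, 4*x, -5)
At (1, -1, 2): (-4, 4, -5).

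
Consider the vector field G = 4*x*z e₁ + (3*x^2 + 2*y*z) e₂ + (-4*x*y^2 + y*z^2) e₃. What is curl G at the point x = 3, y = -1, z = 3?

(35, 16, 18)

(∇×G)₁ = ∂G₃/∂y − ∂G₂/∂z = -8*x*y - 2*y + z^2
(∇×G)₂ = ∂G₁/∂z − ∂G₃/∂x = 4*x + 4*y^2
(∇×G)₃ = ∂G₂/∂x − ∂G₁/∂y = 6*x
∇×G = (-8*x*y - 2*y + z^2, 4*x + 4*y^2, 6*x)
At (3, -1, 3): (35, 16, 18).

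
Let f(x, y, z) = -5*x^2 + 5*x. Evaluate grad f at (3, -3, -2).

∂f/∂x = -10*x + 5
∂f/∂y = 0
∂f/∂z = 0
∇f = (-10*x + 5, 0, 0)
At (3, -3, -2): (-25, 0, 0).

(-25, 0, 0)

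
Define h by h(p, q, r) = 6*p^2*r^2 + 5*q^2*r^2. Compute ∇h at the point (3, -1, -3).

(324, -90, -354)

∂h/∂p = 12*p*r^2
∂h/∂q = 10*q*r^2
∂h/∂r = 12*p^2*r + 10*q^2*r
∇h = (12*p*r^2, 10*q*r^2, 12*p^2*r + 10*q^2*r)
At (3, -1, -3): (324, -90, -354).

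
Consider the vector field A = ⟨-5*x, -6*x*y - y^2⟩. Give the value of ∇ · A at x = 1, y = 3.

∂A₁/∂x = -5
∂A₂/∂y = -6*x - 2*y
∇·A = -6*x - 2*y - 5
At (1, 3): -17.

-17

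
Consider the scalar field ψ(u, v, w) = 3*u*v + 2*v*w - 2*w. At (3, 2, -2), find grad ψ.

∂ψ/∂u = 3*v
∂ψ/∂v = 3*u + 2*w
∂ψ/∂w = 2*v - 2
∇ψ = (3*v, 3*u + 2*w, 2*v - 2)
At (3, 2, -2): (6, 5, 2).

(6, 5, 2)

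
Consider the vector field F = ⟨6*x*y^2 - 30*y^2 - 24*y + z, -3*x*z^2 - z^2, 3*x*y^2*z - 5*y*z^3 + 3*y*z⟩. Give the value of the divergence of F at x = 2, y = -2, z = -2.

∂F₁/∂x = 6*y^2
∂F₂/∂y = 0
∂F₃/∂z = 3*x*y^2 - 15*y*z^2 + 3*y
∇·F = 3*x*y^2 + 6*y^2 - 15*y*z^2 + 3*y
At (2, -2, -2): 162.

162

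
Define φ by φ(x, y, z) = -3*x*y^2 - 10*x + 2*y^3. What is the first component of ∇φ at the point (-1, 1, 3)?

-13

(∇φ)_1 = ∂φ/∂x = -3*y^2 - 10
At (-1, 1, 3): -13.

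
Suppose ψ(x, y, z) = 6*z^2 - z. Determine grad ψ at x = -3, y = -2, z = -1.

∂ψ/∂x = 0
∂ψ/∂y = 0
∂ψ/∂z = 12*z - 1
∇ψ = (0, 0, 12*z - 1)
At (-3, -2, -1): (0, 0, -13).

(0, 0, -13)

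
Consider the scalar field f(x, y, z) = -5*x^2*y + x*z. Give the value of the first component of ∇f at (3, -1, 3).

(∇f)_1 = ∂f/∂x = -10*x*y + z
At (3, -1, 3): 33.

33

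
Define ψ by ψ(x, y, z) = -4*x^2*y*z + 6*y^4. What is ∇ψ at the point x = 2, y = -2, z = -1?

∂ψ/∂x = -8*x*y*z
∂ψ/∂y = -4*x^2*z + 24*y^3
∂ψ/∂z = -4*x^2*y
∇ψ = (-8*x*y*z, -4*x^2*z + 24*y^3, -4*x^2*y)
At (2, -2, -1): (-32, -176, 32).

(-32, -176, 32)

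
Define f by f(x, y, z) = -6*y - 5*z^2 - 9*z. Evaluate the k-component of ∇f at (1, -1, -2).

11

(∇f)_3 = ∂f/∂z = -10*z - 9
At (1, -1, -2): 11.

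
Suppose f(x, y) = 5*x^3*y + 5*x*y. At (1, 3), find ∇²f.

∂²f/∂x² = 30*x*y
∂²f/∂y² = 0
∇²f = 30*x*y
At (1, 3): 90.

90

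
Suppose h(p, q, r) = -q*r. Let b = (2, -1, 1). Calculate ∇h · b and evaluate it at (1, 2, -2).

-4

∂h/∂p = 0
∂h/∂q = -r
∂h/∂r = -q
∇h at (1, 2, -2) = (0, 2, -2)
∇h · b = (0)(2) + (2)(-1) + (-2)(1) = -4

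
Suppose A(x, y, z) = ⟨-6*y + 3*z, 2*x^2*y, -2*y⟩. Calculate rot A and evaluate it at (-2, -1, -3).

(∇×A)₁ = ∂A₃/∂y − ∂A₂/∂z = -2
(∇×A)₂ = ∂A₁/∂z − ∂A₃/∂x = 3
(∇×A)₃ = ∂A₂/∂x − ∂A₁/∂y = 4*x*y + 6
∇×A = (-2, 3, 4*x*y + 6)
At (-2, -1, -3): (-2, 3, 14).

(-2, 3, 14)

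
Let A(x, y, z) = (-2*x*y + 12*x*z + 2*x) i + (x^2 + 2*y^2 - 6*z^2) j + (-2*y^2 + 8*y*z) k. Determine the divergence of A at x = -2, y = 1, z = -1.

∂A₁/∂x = -2*y + 12*z + 2
∂A₂/∂y = 4*y
∂A₃/∂z = 8*y
∇·A = 10*y + 12*z + 2
At (-2, 1, -1): 0.

0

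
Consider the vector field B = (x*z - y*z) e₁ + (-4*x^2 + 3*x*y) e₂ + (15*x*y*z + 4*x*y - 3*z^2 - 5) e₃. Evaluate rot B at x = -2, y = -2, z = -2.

(52, -52, 8)

(∇×B)₁ = ∂B₃/∂y − ∂B₂/∂z = 15*x*z + 4*x
(∇×B)₂ = ∂B₁/∂z − ∂B₃/∂x = x - 15*y*z - 5*y
(∇×B)₃ = ∂B₂/∂x − ∂B₁/∂y = -8*x + 3*y + z
∇×B = (15*x*z + 4*x, x - 15*y*z - 5*y, -8*x + 3*y + z)
At (-2, -2, -2): (52, -52, 8).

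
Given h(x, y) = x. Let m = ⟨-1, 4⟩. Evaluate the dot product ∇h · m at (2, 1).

-1

∂h/∂x = 1
∂h/∂y = 0
∇h at (2, 1) = (1, 0)
∇h · m = (1)(-1) + (0)(4) = -1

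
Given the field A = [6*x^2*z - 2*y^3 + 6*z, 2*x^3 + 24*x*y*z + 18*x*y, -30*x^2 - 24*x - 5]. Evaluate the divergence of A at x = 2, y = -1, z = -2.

∂A₁/∂x = 12*x*z
∂A₂/∂y = 24*x*z + 18*x
∂A₃/∂z = 0
∇·A = 36*x*z + 18*x
At (2, -1, -2): -108.

-108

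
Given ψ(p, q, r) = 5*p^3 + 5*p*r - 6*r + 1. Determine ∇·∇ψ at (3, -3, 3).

∂²ψ/∂p² = 30*p
∂²ψ/∂q² = 0
∂²ψ/∂r² = 0
∇²ψ = 30*p
At (3, -3, 3): 90.

90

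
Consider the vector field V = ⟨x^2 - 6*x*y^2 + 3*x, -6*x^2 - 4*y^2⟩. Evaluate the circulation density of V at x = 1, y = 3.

24

∂V₂/∂x = -12*x
∂V₁/∂y = -12*x*y
Scalar curl = 12*x*y - 12*x
At (1, 3): 24.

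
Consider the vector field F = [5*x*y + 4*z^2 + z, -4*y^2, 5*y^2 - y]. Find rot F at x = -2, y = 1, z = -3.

(9, -23, 10)

(∇×F)₁ = ∂F₃/∂y − ∂F₂/∂z = 10*y - 1
(∇×F)₂ = ∂F₁/∂z − ∂F₃/∂x = 8*z + 1
(∇×F)₃ = ∂F₂/∂x − ∂F₁/∂y = -5*x
∇×F = (10*y - 1, 8*z + 1, -5*x)
At (-2, 1, -3): (9, -23, 10).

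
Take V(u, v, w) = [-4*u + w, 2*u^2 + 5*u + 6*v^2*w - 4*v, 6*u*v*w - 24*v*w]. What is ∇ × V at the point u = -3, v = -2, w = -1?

(∇×V)₁ = ∂V₃/∂v − ∂V₂/∂w = 6*u*w - 6*v^2 - 24*w
(∇×V)₂ = ∂V₁/∂w − ∂V₃/∂u = -6*v*w + 1
(∇×V)₃ = ∂V₂/∂u − ∂V₁/∂v = 4*u + 5
∇×V = (6*u*w - 6*v^2 - 24*w, -6*v*w + 1, 4*u + 5)
At (-3, -2, -1): (18, -11, -7).

(18, -11, -7)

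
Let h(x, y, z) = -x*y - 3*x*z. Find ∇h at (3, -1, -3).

∂h/∂x = -y - 3*z
∂h/∂y = -x
∂h/∂z = -3*x
∇h = (-y - 3*z, -x, -3*x)
At (3, -1, -3): (10, -3, -9).

(10, -3, -9)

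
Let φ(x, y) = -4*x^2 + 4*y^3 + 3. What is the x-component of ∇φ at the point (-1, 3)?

8

(∇φ)_1 = ∂φ/∂x = -8*x
At (-1, 3): 8.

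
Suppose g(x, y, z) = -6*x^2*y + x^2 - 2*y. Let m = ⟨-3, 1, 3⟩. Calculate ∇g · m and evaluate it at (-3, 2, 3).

∂g/∂x = -12*x*y + 2*x
∂g/∂y = -6*x^2 - 2
∂g/∂z = 0
∇g at (-3, 2, 3) = (66, -56, 0)
∇g · m = (66)(-3) + (-56)(1) + (0)(3) = -254

-254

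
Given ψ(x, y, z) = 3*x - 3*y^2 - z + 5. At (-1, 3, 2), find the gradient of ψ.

∂ψ/∂x = 3
∂ψ/∂y = -6*y
∂ψ/∂z = -1
∇ψ = (3, -6*y, -1)
At (-1, 3, 2): (3, -18, -1).

(3, -18, -1)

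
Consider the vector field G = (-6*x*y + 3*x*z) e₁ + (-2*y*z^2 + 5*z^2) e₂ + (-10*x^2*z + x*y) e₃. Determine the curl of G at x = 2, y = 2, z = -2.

(∇×G)₁ = ∂G₃/∂y − ∂G₂/∂z = x + 4*y*z - 10*z
(∇×G)₂ = ∂G₁/∂z − ∂G₃/∂x = 20*x*z + 3*x - y
(∇×G)₃ = ∂G₂/∂x − ∂G₁/∂y = 6*x
∇×G = (x + 4*y*z - 10*z, 20*x*z + 3*x - y, 6*x)
At (2, 2, -2): (6, -76, 12).

(6, -76, 12)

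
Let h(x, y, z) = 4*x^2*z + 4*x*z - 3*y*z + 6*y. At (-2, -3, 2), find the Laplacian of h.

∂²h/∂x² = 8*z
∂²h/∂y² = 0
∂²h/∂z² = 0
∇²h = 8*z
At (-2, -3, 2): 16.

16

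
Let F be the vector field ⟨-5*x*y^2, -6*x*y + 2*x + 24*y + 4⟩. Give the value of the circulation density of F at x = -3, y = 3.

-106

∂F₂/∂x = -6*y + 2
∂F₁/∂y = -10*x*y
Scalar curl = 10*x*y - 6*y + 2
At (-3, 3): -106.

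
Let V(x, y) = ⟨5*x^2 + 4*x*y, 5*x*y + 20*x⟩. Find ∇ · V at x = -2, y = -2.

∂V₁/∂x = 10*x + 4*y
∂V₂/∂y = 5*x
∇·V = 15*x + 4*y
At (-2, -2): -38.

-38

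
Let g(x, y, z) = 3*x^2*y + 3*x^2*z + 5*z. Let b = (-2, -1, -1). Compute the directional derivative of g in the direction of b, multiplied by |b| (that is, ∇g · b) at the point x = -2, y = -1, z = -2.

∂g/∂x = 6*x*y + 6*x*z
∂g/∂y = 3*x^2
∂g/∂z = 3*x^2 + 5
∇g at (-2, -1, -2) = (36, 12, 17)
∇g · b = (36)(-2) + (12)(-1) + (17)(-1) = -101

-101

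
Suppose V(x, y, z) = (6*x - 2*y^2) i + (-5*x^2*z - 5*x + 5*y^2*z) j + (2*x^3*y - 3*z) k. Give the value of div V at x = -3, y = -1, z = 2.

∂V₁/∂x = 6
∂V₂/∂y = 10*y*z
∂V₃/∂z = -3
∇·V = 10*y*z + 3
At (-3, -1, 2): -17.

-17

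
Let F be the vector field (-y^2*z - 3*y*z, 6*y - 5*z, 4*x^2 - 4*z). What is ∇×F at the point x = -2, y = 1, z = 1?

(5, 12, 5)

(∇×F)₁ = ∂F₃/∂y − ∂F₂/∂z = 5
(∇×F)₂ = ∂F₁/∂z − ∂F₃/∂x = -8*x - y^2 - 3*y
(∇×F)₃ = ∂F₂/∂x − ∂F₁/∂y = 2*y*z + 3*z
∇×F = (5, -8*x - y^2 - 3*y, 2*y*z + 3*z)
At (-2, 1, 1): (5, 12, 5).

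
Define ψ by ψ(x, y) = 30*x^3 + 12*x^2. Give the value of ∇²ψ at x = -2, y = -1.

-336

∂²ψ/∂x² = 12*(15*x + 2)
∂²ψ/∂y² = 0
∇²ψ = 180*x + 24
At (-2, -1): -336.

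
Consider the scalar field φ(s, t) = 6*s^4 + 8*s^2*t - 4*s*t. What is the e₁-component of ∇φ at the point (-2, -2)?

-120

(∇φ)_1 = ∂φ/∂s = 24*s^3 + 16*s*t - 4*t
At (-2, -2): -120.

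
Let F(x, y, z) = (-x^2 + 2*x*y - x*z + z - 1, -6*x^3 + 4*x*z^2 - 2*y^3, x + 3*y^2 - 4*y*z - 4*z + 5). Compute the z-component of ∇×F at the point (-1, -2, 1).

-12

(∇×F)_3 = ∂F₂/∂x − ∂F₁/∂y
= -18*x^2 + 4*z^2 − (2*x)
= -18*x^2 - 2*x + 4*z^2
At (-1, -2, 1): -12.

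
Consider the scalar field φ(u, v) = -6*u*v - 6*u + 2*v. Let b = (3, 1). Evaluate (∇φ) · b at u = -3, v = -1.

∂φ/∂u = -6*v - 6
∂φ/∂v = -6*u + 2
∇φ at (-3, -1) = (0, 20)
∇φ · b = (0)(3) + (20)(1) = 20

20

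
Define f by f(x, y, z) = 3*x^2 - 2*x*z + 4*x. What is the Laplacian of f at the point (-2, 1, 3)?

∂²f/∂x² = 6
∂²f/∂y² = 0
∂²f/∂z² = 0
∇²f = 6
At (-2, 1, 3): 6.

6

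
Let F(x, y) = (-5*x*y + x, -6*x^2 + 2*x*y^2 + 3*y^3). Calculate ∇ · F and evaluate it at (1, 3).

79

∂F₁/∂x = -5*y + 1
∂F₂/∂y = 4*x*y + 9*y^2
∇·F = 4*x*y + 9*y^2 - 5*y + 1
At (1, 3): 79.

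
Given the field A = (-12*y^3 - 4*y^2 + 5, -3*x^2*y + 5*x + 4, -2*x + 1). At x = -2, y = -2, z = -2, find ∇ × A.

(∇×A)₁ = ∂A₃/∂y − ∂A₂/∂z = 0
(∇×A)₂ = ∂A₁/∂z − ∂A₃/∂x = 2
(∇×A)₃ = ∂A₂/∂x − ∂A₁/∂y = -6*x*y + 36*y^2 + 8*y + 5
∇×A = (0, 2, -6*x*y + 36*y^2 + 8*y + 5)
At (-2, -2, -2): (0, 2, 109).

(0, 2, 109)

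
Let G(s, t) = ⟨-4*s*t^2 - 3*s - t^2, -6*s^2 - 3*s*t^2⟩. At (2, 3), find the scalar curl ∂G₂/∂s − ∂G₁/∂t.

∂G₂/∂s = -12*s - 3*t^2
∂G₁/∂t = -8*s*t - 2*t
Scalar curl = 8*s*t - 12*s - 3*t^2 + 2*t
At (2, 3): 3.

3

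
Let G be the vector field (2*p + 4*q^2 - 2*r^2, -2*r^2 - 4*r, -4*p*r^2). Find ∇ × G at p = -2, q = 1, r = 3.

(∇×G)₁ = ∂G₃/∂q − ∂G₂/∂r = 4*r + 4
(∇×G)₂ = ∂G₁/∂r − ∂G₃/∂p = 4*r^2 - 4*r
(∇×G)₃ = ∂G₂/∂p − ∂G₁/∂q = -8*q
∇×G = (4*r + 4, 4*r^2 - 4*r, -8*q)
At (-2, 1, 3): (16, 24, -8).

(16, 24, -8)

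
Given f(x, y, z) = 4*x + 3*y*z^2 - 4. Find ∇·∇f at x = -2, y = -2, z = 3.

-12

∂²f/∂x² = 0
∂²f/∂y² = 0
∂²f/∂z² = 6*y
∇²f = 6*y
At (-2, -2, 3): -12.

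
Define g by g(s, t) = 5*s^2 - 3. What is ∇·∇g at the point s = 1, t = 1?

∂²g/∂s² = 10
∂²g/∂t² = 0
∇²g = 10
At (1, 1): 10.

10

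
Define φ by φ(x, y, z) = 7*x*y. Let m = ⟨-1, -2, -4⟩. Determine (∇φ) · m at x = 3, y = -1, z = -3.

-35

∂φ/∂x = 7*y
∂φ/∂y = 7*x
∂φ/∂z = 0
∇φ at (3, -1, -3) = (-7, 21, 0)
∇φ · m = (-7)(-1) + (21)(-2) + (0)(-4) = -35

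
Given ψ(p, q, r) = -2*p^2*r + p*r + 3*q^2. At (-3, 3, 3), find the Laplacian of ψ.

-6

∂²ψ/∂p² = -4*r
∂²ψ/∂q² = 6
∂²ψ/∂r² = 0
∇²ψ = -4*r + 6
At (-3, 3, 3): -6.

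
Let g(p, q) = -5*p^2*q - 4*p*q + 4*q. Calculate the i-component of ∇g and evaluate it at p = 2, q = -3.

(∇g)_1 = ∂g/∂p = -10*p*q - 4*q
At (2, -3): 72.

72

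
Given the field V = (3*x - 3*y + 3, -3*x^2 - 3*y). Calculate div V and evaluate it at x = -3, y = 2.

0

∂V₁/∂x = 3
∂V₂/∂y = -3
∇·V = 0
At (-3, 2): 0.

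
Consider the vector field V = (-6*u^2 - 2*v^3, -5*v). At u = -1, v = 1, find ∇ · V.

∂V₁/∂u = -12*u
∂V₂/∂v = -5
∇·V = -12*u - 5
At (-1, 1): 7.

7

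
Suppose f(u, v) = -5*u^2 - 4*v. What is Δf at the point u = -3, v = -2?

∂²f/∂u² = -10
∂²f/∂v² = 0
∇²f = -10
At (-3, -2): -10.

-10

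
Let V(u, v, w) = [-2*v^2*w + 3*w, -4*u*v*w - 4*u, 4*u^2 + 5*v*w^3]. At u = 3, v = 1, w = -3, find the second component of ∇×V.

(∇×V)_2 = ∂V₁/∂w − ∂V₃/∂u
= -2*v^2 + 3 − (8*u)
= -8*u - 2*v^2 + 3
At (3, 1, -3): -23.

-23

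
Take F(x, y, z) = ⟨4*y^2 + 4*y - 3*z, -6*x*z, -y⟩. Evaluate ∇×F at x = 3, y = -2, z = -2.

(∇×F)₁ = ∂F₃/∂y − ∂F₂/∂z = 6*x - 1
(∇×F)₂ = ∂F₁/∂z − ∂F₃/∂x = -3
(∇×F)₃ = ∂F₂/∂x − ∂F₁/∂y = -8*y - 6*z - 4
∇×F = (6*x - 1, -3, -8*y - 6*z - 4)
At (3, -2, -2): (17, -3, 24).

(17, -3, 24)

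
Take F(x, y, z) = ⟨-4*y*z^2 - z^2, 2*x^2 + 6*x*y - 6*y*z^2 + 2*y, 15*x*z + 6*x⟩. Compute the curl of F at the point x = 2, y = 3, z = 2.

(∇×F)₁ = ∂F₃/∂y − ∂F₂/∂z = 12*y*z
(∇×F)₂ = ∂F₁/∂z − ∂F₃/∂x = -8*y*z - 17*z - 6
(∇×F)₃ = ∂F₂/∂x − ∂F₁/∂y = 4*x + 6*y + 4*z^2
∇×F = (12*y*z, -8*y*z - 17*z - 6, 4*x + 6*y + 4*z^2)
At (2, 3, 2): (72, -88, 42).

(72, -88, 42)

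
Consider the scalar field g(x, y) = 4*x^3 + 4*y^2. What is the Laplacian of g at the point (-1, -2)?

-16

∂²g/∂x² = 24*x
∂²g/∂y² = 8
∇²g = 24*x + 8
At (-1, -2): -16.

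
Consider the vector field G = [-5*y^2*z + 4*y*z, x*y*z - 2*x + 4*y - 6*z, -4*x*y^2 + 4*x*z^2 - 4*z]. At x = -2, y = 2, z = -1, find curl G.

(∇×G)₁ = ∂G₃/∂y − ∂G₂/∂z = -9*x*y + 6
(∇×G)₂ = ∂G₁/∂z − ∂G₃/∂x = -y^2 + 4*y - 4*z^2
(∇×G)₃ = ∂G₂/∂x − ∂G₁/∂y = 11*y*z - 4*z - 2
∇×G = (-9*x*y + 6, -y^2 + 4*y - 4*z^2, 11*y*z - 4*z - 2)
At (-2, 2, -1): (42, 0, -20).

(42, 0, -20)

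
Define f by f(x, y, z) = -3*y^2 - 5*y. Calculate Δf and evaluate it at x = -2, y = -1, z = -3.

-6

∂²f/∂x² = 0
∂²f/∂y² = -6
∂²f/∂z² = 0
∇²f = -6
At (-2, -1, -3): -6.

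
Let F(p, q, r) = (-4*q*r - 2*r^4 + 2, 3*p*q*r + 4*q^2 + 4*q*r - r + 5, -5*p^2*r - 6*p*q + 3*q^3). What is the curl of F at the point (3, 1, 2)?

(∇×F)₁ = ∂F₃/∂q − ∂F₂/∂r = -3*p*q - 6*p + 9*q^2 - 4*q + 1
(∇×F)₂ = ∂F₁/∂r − ∂F₃/∂p = 10*p*r + 2*q - 8*r^3
(∇×F)₃ = ∂F₂/∂p − ∂F₁/∂q = 3*q*r + 4*r
∇×F = (-3*p*q - 6*p + 9*q^2 - 4*q + 1, 10*p*r + 2*q - 8*r^3, 3*q*r + 4*r)
At (3, 1, 2): (-21, -2, 14).

(-21, -2, 14)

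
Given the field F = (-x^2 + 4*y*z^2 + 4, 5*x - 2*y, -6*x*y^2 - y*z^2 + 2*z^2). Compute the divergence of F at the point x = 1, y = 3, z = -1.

-2

∂F₁/∂x = -2*x
∂F₂/∂y = -2
∂F₃/∂z = -2*y*z + 4*z
∇·F = -2*x - 2*y*z + 4*z - 2
At (1, 3, -1): -2.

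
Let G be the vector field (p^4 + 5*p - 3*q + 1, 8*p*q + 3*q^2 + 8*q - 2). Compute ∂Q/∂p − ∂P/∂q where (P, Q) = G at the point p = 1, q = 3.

∂G₂/∂p = 8*q
∂G₁/∂q = -3
Scalar curl = 8*q + 3
At (1, 3): 27.

27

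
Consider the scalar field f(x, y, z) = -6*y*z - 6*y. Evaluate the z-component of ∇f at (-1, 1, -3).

-6

(∇f)_3 = ∂f/∂z = -6*y
At (-1, 1, -3): -6.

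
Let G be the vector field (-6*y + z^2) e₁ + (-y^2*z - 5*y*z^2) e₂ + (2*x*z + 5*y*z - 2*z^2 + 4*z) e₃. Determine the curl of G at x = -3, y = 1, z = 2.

(∇×G)₁ = ∂G₃/∂y − ∂G₂/∂z = y^2 + 10*y*z + 5*z
(∇×G)₂ = ∂G₁/∂z − ∂G₃/∂x = 0
(∇×G)₃ = ∂G₂/∂x − ∂G₁/∂y = 6
∇×G = (y^2 + 10*y*z + 5*z, 0, 6)
At (-3, 1, 2): (31, 0, 6).

(31, 0, 6)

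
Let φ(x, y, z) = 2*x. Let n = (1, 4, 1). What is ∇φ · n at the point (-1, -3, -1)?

2

∂φ/∂x = 2
∂φ/∂y = 0
∂φ/∂z = 0
∇φ at (-1, -3, -1) = (2, 0, 0)
∇φ · n = (2)(1) + (0)(4) + (0)(1) = 2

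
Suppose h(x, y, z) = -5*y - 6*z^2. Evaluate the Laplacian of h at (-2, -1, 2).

-12

∂²h/∂x² = 0
∂²h/∂y² = 0
∂²h/∂z² = -12
∇²h = -12
At (-2, -1, 2): -12.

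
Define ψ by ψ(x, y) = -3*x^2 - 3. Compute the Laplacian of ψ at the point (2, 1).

-6

∂²ψ/∂x² = -6
∂²ψ/∂y² = 0
∇²ψ = -6
At (2, 1): -6.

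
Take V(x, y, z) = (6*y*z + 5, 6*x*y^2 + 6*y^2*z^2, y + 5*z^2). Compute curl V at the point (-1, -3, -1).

(∇×V)₁ = ∂V₃/∂y − ∂V₂/∂z = -12*y^2*z + 1
(∇×V)₂ = ∂V₁/∂z − ∂V₃/∂x = 6*y
(∇×V)₃ = ∂V₂/∂x − ∂V₁/∂y = 6*y^2 - 6*z
∇×V = (-12*y^2*z + 1, 6*y, 6*y^2 - 6*z)
At (-1, -3, -1): (109, -18, 60).

(109, -18, 60)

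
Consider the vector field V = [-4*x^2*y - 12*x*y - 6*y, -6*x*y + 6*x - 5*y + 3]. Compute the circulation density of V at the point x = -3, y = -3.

∂V₂/∂x = -6*y + 6
∂V₁/∂y = -4*x^2 - 12*x - 6
Scalar curl = 4*x^2 + 12*x - 6*y + 12
At (-3, -3): 30.

30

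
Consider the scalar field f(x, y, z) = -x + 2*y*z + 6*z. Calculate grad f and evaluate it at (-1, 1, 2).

∂f/∂x = -1
∂f/∂y = 2*z
∂f/∂z = 2*y + 6
∇f = (-1, 2*z, 2*y + 6)
At (-1, 1, 2): (-1, 4, 8).

(-1, 4, 8)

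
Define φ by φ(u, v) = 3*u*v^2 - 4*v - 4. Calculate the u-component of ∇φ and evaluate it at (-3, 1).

3

(∇φ)_1 = ∂φ/∂u = 3*v^2
At (-3, 1): 3.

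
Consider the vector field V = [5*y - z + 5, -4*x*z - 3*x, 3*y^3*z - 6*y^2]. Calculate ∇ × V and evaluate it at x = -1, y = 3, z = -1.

(∇×V)₁ = ∂V₃/∂y − ∂V₂/∂z = 4*x + 9*y^2*z - 12*y
(∇×V)₂ = ∂V₁/∂z − ∂V₃/∂x = -1
(∇×V)₃ = ∂V₂/∂x − ∂V₁/∂y = -4*z - 8
∇×V = (4*x + 9*y^2*z - 12*y, -1, -4*z - 8)
At (-1, 3, -1): (-121, -1, -4).

(-121, -1, -4)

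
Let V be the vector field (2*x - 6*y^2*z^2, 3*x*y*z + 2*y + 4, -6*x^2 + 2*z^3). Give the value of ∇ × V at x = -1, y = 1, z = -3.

(3, 24, 99)

(∇×V)₁ = ∂V₃/∂y − ∂V₂/∂z = -3*x*y
(∇×V)₂ = ∂V₁/∂z − ∂V₃/∂x = 12*x - 12*y^2*z
(∇×V)₃ = ∂V₂/∂x − ∂V₁/∂y = 12*y*z^2 + 3*y*z
∇×V = (-3*x*y, 12*x - 12*y^2*z, 12*y*z^2 + 3*y*z)
At (-1, 1, -3): (3, 24, 99).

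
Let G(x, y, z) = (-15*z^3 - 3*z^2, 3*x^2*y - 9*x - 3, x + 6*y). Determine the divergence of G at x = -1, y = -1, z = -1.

3

∂G₁/∂x = 0
∂G₂/∂y = 3*x^2
∂G₃/∂z = 0
∇·G = 3*x^2
At (-1, -1, -1): 3.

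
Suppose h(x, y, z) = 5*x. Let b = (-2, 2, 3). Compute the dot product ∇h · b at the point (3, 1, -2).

-10

∂h/∂x = 5
∂h/∂y = 0
∂h/∂z = 0
∇h at (3, 1, -2) = (5, 0, 0)
∇h · b = (5)(-2) + (0)(2) + (0)(3) = -10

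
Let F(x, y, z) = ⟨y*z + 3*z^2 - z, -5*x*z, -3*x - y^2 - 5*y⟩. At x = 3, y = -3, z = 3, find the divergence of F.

∂F₁/∂x = 0
∂F₂/∂y = 0
∂F₃/∂z = 0
∇·F = 0
At (3, -3, 3): 0.

0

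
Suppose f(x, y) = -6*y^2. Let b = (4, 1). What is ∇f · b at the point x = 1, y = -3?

∂f/∂x = 0
∂f/∂y = -12*y
∇f at (1, -3) = (0, 36)
∇f · b = (0)(4) + (36)(1) = 36

36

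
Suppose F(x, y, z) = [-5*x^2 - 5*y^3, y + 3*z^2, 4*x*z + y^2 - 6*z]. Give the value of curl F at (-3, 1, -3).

(20, 12, 15)

(∇×F)₁ = ∂F₃/∂y − ∂F₂/∂z = 2*y - 6*z
(∇×F)₂ = ∂F₁/∂z − ∂F₃/∂x = -4*z
(∇×F)₃ = ∂F₂/∂x − ∂F₁/∂y = 15*y^2
∇×F = (2*y - 6*z, -4*z, 15*y^2)
At (-3, 1, -3): (20, 12, 15).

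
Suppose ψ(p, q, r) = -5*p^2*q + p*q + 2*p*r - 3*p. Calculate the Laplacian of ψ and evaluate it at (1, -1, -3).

∂²ψ/∂p² = -10*q
∂²ψ/∂q² = 0
∂²ψ/∂r² = 0
∇²ψ = -10*q
At (1, -1, -3): 10.

10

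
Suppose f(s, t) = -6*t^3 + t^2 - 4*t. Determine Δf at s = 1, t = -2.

∂²f/∂s² = 0
∂²f/∂t² = 2*(-18*t + 1)
∇²f = -36*t + 2
At (1, -2): 74.

74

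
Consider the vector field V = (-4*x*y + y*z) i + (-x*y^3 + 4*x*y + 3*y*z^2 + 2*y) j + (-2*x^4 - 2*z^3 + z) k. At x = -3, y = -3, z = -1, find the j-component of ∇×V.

(∇×V)_2 = ∂V₁/∂z − ∂V₃/∂x
= y − (-8*x^3)
= 8*x^3 + y
At (-3, -3, -1): -219.

-219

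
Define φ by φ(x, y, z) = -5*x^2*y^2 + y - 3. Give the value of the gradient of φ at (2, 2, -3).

∂φ/∂x = -10*x*y^2
∂φ/∂y = -10*x^2*y + 1
∂φ/∂z = 0
∇φ = (-10*x*y^2, -10*x^2*y + 1, 0)
At (2, 2, -3): (-80, -79, 0).

(-80, -79, 0)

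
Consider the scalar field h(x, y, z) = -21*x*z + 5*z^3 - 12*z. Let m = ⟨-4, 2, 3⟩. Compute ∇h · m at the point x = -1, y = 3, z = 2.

375

∂h/∂x = -21*z
∂h/∂y = 0
∂h/∂z = -21*x + 15*z^2 - 12
∇h at (-1, 3, 2) = (-42, 0, 69)
∇h · m = (-42)(-4) + (0)(2) + (69)(3) = 375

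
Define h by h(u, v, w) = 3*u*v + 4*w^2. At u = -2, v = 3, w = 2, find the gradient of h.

(9, -6, 16)

∂h/∂u = 3*v
∂h/∂v = 3*u
∂h/∂w = 8*w
∇h = (3*v, 3*u, 8*w)
At (-2, 3, 2): (9, -6, 16).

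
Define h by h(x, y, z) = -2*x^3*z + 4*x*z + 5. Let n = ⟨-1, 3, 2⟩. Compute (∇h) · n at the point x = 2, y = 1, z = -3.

∂h/∂x = -6*x^2*z + 4*z
∂h/∂y = 0
∂h/∂z = -2*x^3 + 4*x
∇h at (2, 1, -3) = (60, 0, -8)
∇h · n = (60)(-1) + (0)(3) + (-8)(2) = -76

-76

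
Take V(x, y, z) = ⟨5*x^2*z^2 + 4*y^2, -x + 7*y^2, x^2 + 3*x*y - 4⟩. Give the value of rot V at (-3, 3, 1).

(-9, 87, -25)

(∇×V)₁ = ∂V₃/∂y − ∂V₂/∂z = 3*x
(∇×V)₂ = ∂V₁/∂z − ∂V₃/∂x = 10*x^2*z - 2*x - 3*y
(∇×V)₃ = ∂V₂/∂x − ∂V₁/∂y = -8*y - 1
∇×V = (3*x, 10*x^2*z - 2*x - 3*y, -8*y - 1)
At (-3, 3, 1): (-9, 87, -25).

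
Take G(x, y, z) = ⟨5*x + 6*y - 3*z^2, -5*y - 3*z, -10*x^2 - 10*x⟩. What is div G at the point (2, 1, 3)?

∂G₁/∂x = 5
∂G₂/∂y = -5
∂G₃/∂z = 0
∇·G = 0
At (2, 1, 3): 0.

0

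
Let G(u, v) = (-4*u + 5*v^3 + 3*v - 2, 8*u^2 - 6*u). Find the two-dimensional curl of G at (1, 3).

∂G₂/∂u = 16*u - 6
∂G₁/∂v = 15*v^2 + 3
Scalar curl = 16*u - 15*v^2 - 9
At (1, 3): -128.

-128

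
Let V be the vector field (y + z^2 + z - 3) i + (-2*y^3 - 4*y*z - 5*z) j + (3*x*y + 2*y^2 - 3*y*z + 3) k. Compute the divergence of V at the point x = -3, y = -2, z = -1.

-14

∂V₁/∂x = 0
∂V₂/∂y = -6*y^2 - 4*z
∂V₃/∂z = -3*y
∇·V = -6*y^2 - 3*y - 4*z
At (-3, -2, -1): -14.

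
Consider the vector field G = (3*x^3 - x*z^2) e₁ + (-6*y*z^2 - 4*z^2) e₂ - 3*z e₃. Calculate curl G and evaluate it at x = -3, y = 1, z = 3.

(60, 18, 0)

(∇×G)₁ = ∂G₃/∂y − ∂G₂/∂z = 12*y*z + 8*z
(∇×G)₂ = ∂G₁/∂z − ∂G₃/∂x = -2*x*z
(∇×G)₃ = ∂G₂/∂x − ∂G₁/∂y = 0
∇×G = (12*y*z + 8*z, -2*x*z, 0)
At (-3, 1, 3): (60, 18, 0).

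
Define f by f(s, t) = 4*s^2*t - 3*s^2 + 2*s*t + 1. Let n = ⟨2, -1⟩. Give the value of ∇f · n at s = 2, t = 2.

28

∂f/∂s = 8*s*t - 6*s + 2*t
∂f/∂t = 4*s^2 + 2*s
∇f at (2, 2) = (24, 20)
∇f · n = (24)(2) + (20)(-1) = 28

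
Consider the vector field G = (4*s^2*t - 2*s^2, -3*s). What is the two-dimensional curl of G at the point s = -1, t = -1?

∂G₂/∂s = -3
∂G₁/∂t = 4*s^2
Scalar curl = -4*s^2 - 3
At (-1, -1): -7.

-7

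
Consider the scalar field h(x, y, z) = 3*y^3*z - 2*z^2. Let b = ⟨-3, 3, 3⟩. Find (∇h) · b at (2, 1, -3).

∂h/∂x = 0
∂h/∂y = 9*y^2*z
∂h/∂z = 3*y^3 - 4*z
∇h at (2, 1, -3) = (0, -27, 15)
∇h · b = (0)(-3) + (-27)(3) + (15)(3) = -36

-36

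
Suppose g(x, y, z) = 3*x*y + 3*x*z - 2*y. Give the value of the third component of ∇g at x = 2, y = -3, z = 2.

6

(∇g)_3 = ∂g/∂z = 3*x
At (2, -3, 2): 6.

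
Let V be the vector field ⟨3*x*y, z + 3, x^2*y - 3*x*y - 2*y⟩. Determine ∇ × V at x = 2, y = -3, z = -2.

(∇×V)₁ = ∂V₃/∂y − ∂V₂/∂z = x^2 - 3*x - 3
(∇×V)₂ = ∂V₁/∂z − ∂V₃/∂x = -2*x*y + 3*y
(∇×V)₃ = ∂V₂/∂x − ∂V₁/∂y = -3*x
∇×V = (x^2 - 3*x - 3, -2*x*y + 3*y, -3*x)
At (2, -3, -2): (-5, 3, -6).

(-5, 3, -6)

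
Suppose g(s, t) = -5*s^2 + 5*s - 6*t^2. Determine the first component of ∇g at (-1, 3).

15

(∇g)_1 = ∂g/∂s = -10*s + 5
At (-1, 3): 15.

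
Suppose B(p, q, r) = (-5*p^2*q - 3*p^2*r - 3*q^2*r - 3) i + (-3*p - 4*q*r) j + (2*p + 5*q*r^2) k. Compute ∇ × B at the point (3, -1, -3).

(∇×B)₁ = ∂B₃/∂q − ∂B₂/∂r = 4*q + 5*r^2
(∇×B)₂ = ∂B₁/∂r − ∂B₃/∂p = -3*p^2 - 3*q^2 - 2
(∇×B)₃ = ∂B₂/∂p − ∂B₁/∂q = 5*p^2 + 6*q*r - 3
∇×B = (4*q + 5*r^2, -3*p^2 - 3*q^2 - 2, 5*p^2 + 6*q*r - 3)
At (3, -1, -3): (41, -32, 60).

(41, -32, 60)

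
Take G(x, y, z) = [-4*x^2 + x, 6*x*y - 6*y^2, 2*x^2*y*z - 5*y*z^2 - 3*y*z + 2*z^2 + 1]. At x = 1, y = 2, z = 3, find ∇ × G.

(∇×G)₁ = ∂G₃/∂y − ∂G₂/∂z = 2*x^2*z - 5*z^2 - 3*z
(∇×G)₂ = ∂G₁/∂z − ∂G₃/∂x = -4*x*y*z
(∇×G)₃ = ∂G₂/∂x − ∂G₁/∂y = 6*y
∇×G = (2*x^2*z - 5*z^2 - 3*z, -4*x*y*z, 6*y)
At (1, 2, 3): (-48, -24, 12).

(-48, -24, 12)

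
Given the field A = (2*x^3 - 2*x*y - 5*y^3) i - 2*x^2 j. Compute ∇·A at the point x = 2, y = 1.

22

∂A₁/∂x = 6*x^2 - 2*y
∂A₂/∂y = 0
∇·A = 6*x^2 - 2*y
At (2, 1): 22.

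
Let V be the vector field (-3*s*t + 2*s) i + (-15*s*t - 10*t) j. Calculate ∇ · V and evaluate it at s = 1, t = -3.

-14

∂V₁/∂s = -3*t + 2
∂V₂/∂t = -15*s - 10
∇·V = -15*s - 3*t - 8
At (1, -3): -14.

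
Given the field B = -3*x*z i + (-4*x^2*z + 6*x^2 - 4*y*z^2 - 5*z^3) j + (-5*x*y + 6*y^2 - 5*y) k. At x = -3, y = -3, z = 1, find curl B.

(∇×B)₁ = ∂B₃/∂y − ∂B₂/∂z = 4*x^2 - 5*x + 8*y*z + 12*y + 15*z^2 - 5
(∇×B)₂ = ∂B₁/∂z − ∂B₃/∂x = -3*x + 5*y
(∇×B)₃ = ∂B₂/∂x − ∂B₁/∂y = -8*x*z + 12*x
∇×B = (4*x^2 - 5*x + 8*y*z + 12*y + 15*z^2 - 5, -3*x + 5*y, -8*x*z + 12*x)
At (-3, -3, 1): (1, -6, -12).

(1, -6, -12)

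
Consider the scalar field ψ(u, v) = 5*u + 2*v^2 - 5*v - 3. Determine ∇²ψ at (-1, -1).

∂²ψ/∂u² = 0
∂²ψ/∂v² = 4
∇²ψ = 4
At (-1, -1): 4.

4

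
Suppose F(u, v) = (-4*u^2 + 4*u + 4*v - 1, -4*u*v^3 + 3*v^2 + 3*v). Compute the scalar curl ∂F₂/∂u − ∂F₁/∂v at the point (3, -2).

∂F₂/∂u = -4*v^3
∂F₁/∂v = 4
Scalar curl = -4*v^3 - 4
At (3, -2): 28.

28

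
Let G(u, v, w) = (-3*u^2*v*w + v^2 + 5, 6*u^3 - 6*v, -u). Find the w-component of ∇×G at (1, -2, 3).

(∇×G)_3 = ∂G₂/∂u − ∂G₁/∂v
= 18*u^2 − (-3*u^2*w + 2*v)
= 3*u^2*w + 18*u^2 - 2*v
At (1, -2, 3): 31.

31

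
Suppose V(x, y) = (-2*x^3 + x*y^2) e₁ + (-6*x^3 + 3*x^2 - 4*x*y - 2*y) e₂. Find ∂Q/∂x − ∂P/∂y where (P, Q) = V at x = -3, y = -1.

∂V₂/∂x = -18*x^2 + 6*x - 4*y
∂V₁/∂y = 2*x*y
Scalar curl = -18*x^2 - 2*x*y + 6*x - 4*y
At (-3, -1): -182.

-182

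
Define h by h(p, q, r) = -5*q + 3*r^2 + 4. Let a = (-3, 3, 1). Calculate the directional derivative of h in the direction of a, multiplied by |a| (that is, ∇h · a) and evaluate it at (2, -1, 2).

-3

∂h/∂p = 0
∂h/∂q = -5
∂h/∂r = 6*r
∇h at (2, -1, 2) = (0, -5, 12)
∇h · a = (0)(-3) + (-5)(3) + (12)(1) = -3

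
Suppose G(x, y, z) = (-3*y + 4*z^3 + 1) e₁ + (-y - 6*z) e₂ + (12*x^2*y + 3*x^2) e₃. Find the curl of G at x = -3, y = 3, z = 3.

(∇×G)₁ = ∂G₃/∂y − ∂G₂/∂z = 12*x^2 + 6
(∇×G)₂ = ∂G₁/∂z − ∂G₃/∂x = -24*x*y - 6*x + 12*z^2
(∇×G)₃ = ∂G₂/∂x − ∂G₁/∂y = 3
∇×G = (12*x^2 + 6, -24*x*y - 6*x + 12*z^2, 3)
At (-3, 3, 3): (114, 342, 3).

(114, 342, 3)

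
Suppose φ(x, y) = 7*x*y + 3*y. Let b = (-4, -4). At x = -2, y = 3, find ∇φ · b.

-40

∂φ/∂x = 7*y
∂φ/∂y = 7*x + 3
∇φ at (-2, 3) = (21, -11)
∇φ · b = (21)(-4) + (-11)(-4) = -40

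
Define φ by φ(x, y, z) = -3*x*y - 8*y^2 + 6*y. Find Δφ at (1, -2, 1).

-16

∂²φ/∂x² = 0
∂²φ/∂y² = -16
∂²φ/∂z² = 0
∇²φ = -16
At (1, -2, 1): -16.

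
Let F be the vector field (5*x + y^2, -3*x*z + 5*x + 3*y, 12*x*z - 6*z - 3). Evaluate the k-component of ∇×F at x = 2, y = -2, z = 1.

6

(∇×F)_3 = ∂F₂/∂x − ∂F₁/∂y
= -3*z + 5 − (2*y)
= -2*y - 3*z + 5
At (2, -2, 1): 6.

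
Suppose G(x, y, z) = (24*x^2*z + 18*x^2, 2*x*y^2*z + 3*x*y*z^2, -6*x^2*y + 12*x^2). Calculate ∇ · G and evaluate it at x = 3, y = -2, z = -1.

-3

∂G₁/∂x = 48*x*z + 36*x
∂G₂/∂y = 4*x*y*z + 3*x*z^2
∂G₃/∂z = 0
∇·G = 4*x*y*z + 3*x*z^2 + 48*x*z + 36*x
At (3, -2, -1): -3.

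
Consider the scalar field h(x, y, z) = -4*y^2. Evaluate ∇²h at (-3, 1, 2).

-8

∂²h/∂x² = 0
∂²h/∂y² = -8
∂²h/∂z² = 0
∇²h = -8
At (-3, 1, 2): -8.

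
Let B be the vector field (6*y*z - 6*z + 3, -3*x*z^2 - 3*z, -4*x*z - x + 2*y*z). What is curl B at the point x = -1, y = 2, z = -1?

(∇×B)₁ = ∂B₃/∂y − ∂B₂/∂z = 6*x*z + 2*z + 3
(∇×B)₂ = ∂B₁/∂z − ∂B₃/∂x = 6*y + 4*z - 5
(∇×B)₃ = ∂B₂/∂x − ∂B₁/∂y = -3*z^2 - 6*z
∇×B = (6*x*z + 2*z + 3, 6*y + 4*z - 5, -3*z^2 - 6*z)
At (-1, 2, -1): (7, 3, 3).

(7, 3, 3)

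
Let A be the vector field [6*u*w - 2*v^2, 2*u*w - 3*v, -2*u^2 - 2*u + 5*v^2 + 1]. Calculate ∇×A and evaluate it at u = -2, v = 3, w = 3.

(34, -18, 18)

(∇×A)₁ = ∂A₃/∂v − ∂A₂/∂w = -2*u + 10*v
(∇×A)₂ = ∂A₁/∂w − ∂A₃/∂u = 10*u + 2
(∇×A)₃ = ∂A₂/∂u − ∂A₁/∂v = 4*v + 2*w
∇×A = (-2*u + 10*v, 10*u + 2, 4*v + 2*w)
At (-2, 3, 3): (34, -18, 18).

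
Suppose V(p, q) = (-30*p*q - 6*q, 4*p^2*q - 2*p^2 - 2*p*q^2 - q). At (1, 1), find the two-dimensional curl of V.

38

∂V₂/∂p = 8*p*q - 4*p - 2*q^2
∂V₁/∂q = -30*p - 6
Scalar curl = 8*p*q + 26*p - 2*q^2 + 6
At (1, 1): 38.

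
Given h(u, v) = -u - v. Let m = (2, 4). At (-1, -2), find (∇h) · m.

-6

∂h/∂u = -1
∂h/∂v = -1
∇h at (-1, -2) = (-1, -1)
∇h · m = (-1)(2) + (-1)(4) = -6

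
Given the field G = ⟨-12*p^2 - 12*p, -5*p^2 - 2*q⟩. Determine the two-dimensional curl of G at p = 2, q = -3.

-20

∂G₂/∂p = -10*p
∂G₁/∂q = 0
Scalar curl = -10*p
At (2, -3): -20.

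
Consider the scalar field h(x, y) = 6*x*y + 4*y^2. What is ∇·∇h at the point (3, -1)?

∂²h/∂x² = 0
∂²h/∂y² = 8
∇²h = 8
At (3, -1): 8.

8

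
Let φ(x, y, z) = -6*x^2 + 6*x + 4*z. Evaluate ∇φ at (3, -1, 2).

(-30, 0, 4)

∂φ/∂x = -12*x + 6
∂φ/∂y = 0
∂φ/∂z = 4
∇φ = (-12*x + 6, 0, 4)
At (3, -1, 2): (-30, 0, 4).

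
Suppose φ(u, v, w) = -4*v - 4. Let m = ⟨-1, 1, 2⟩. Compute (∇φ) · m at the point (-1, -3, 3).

-4

∂φ/∂u = 0
∂φ/∂v = -4
∂φ/∂w = 0
∇φ at (-1, -3, 3) = (0, -4, 0)
∇φ · m = (0)(-1) + (-4)(1) + (0)(2) = -4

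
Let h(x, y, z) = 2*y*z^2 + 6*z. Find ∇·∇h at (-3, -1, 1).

-4

∂²h/∂x² = 0
∂²h/∂y² = 0
∂²h/∂z² = 4*y
∇²h = 4*y
At (-3, -1, 1): -4.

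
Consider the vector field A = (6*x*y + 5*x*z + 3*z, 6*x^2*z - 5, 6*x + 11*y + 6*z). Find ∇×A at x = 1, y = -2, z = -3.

(5, 2, -42)

(∇×A)₁ = ∂A₃/∂y − ∂A₂/∂z = -6*x^2 + 11
(∇×A)₂ = ∂A₁/∂z − ∂A₃/∂x = 5*x - 3
(∇×A)₃ = ∂A₂/∂x − ∂A₁/∂y = 12*x*z - 6*x
∇×A = (-6*x^2 + 11, 5*x - 3, 12*x*z - 6*x)
At (1, -2, -3): (5, 2, -42).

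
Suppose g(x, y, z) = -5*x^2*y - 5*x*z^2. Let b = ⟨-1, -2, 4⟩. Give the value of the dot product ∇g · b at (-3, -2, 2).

410

∂g/∂x = -10*x*y - 5*z^2
∂g/∂y = -5*x^2
∂g/∂z = -10*x*z
∇g at (-3, -2, 2) = (-80, -45, 60)
∇g · b = (-80)(-1) + (-45)(-2) + (60)(4) = 410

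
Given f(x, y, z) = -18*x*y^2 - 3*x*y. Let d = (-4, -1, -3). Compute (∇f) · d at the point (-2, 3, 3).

∂f/∂x = -18*y^2 - 3*y
∂f/∂y = -36*x*y - 3*x
∂f/∂z = 0
∇f at (-2, 3, 3) = (-171, 222, 0)
∇f · d = (-171)(-4) + (222)(-1) + (0)(-3) = 462

462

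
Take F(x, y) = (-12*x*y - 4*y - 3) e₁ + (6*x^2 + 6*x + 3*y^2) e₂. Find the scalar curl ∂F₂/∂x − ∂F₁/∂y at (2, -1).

58

∂F₂/∂x = 12*x + 6
∂F₁/∂y = -12*x - 4
Scalar curl = 24*x + 10
At (2, -1): 58.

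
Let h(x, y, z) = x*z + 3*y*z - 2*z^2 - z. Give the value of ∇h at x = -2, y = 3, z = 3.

(3, 9, -6)

∂h/∂x = z
∂h/∂y = 3*z
∂h/∂z = x + 3*y - 4*z - 1
∇h = (z, 3*z, x + 3*y - 4*z - 1)
At (-2, 3, 3): (3, 9, -6).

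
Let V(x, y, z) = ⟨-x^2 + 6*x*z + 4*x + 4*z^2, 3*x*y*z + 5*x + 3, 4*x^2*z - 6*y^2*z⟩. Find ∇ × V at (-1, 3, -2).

(∇×V)₁ = ∂V₃/∂y − ∂V₂/∂z = -3*x*y - 12*y*z
(∇×V)₂ = ∂V₁/∂z − ∂V₃/∂x = -8*x*z + 6*x + 8*z
(∇×V)₃ = ∂V₂/∂x − ∂V₁/∂y = 3*y*z + 5
∇×V = (-3*x*y - 12*y*z, -8*x*z + 6*x + 8*z, 3*y*z + 5)
At (-1, 3, -2): (81, -38, -13).

(81, -38, -13)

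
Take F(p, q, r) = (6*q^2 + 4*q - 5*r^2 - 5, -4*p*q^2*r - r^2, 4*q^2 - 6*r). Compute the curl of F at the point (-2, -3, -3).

(-102, 30, 140)

(∇×F)₁ = ∂F₃/∂q − ∂F₂/∂r = 4*p*q^2 + 8*q + 2*r
(∇×F)₂ = ∂F₁/∂r − ∂F₃/∂p = -10*r
(∇×F)₃ = ∂F₂/∂p − ∂F₁/∂q = -4*q^2*r - 12*q - 4
∇×F = (4*p*q^2 + 8*q + 2*r, -10*r, -4*q^2*r - 12*q - 4)
At (-2, -3, -3): (-102, 30, 140).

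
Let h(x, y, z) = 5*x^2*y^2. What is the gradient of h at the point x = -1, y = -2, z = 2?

∂h/∂x = 10*x*y^2
∂h/∂y = 10*x^2*y
∂h/∂z = 0
∇h = (10*x*y^2, 10*x^2*y, 0)
At (-1, -2, 2): (-40, -20, 0).

(-40, -20, 0)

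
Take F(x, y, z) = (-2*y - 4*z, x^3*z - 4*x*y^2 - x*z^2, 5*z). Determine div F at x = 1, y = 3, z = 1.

-19

∂F₁/∂x = 0
∂F₂/∂y = -8*x*y
∂F₃/∂z = 5
∇·F = -8*x*y + 5
At (1, 3, 1): -19.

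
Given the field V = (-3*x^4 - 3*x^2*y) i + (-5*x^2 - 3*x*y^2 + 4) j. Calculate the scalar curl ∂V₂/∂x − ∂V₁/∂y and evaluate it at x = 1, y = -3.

∂V₂/∂x = -10*x - 3*y^2
∂V₁/∂y = -3*x^2
Scalar curl = 3*x^2 - 10*x - 3*y^2
At (1, -3): -34.

-34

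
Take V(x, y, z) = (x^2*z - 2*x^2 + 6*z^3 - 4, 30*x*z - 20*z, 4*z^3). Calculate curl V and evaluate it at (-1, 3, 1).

(50, 19, 30)

(∇×V)₁ = ∂V₃/∂y − ∂V₂/∂z = -30*x + 20
(∇×V)₂ = ∂V₁/∂z − ∂V₃/∂x = x^2 + 18*z^2
(∇×V)₃ = ∂V₂/∂x − ∂V₁/∂y = 30*z
∇×V = (-30*x + 20, x^2 + 18*z^2, 30*z)
At (-1, 3, 1): (50, 19, 30).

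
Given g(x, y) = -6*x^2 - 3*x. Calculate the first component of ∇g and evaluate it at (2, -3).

-27

(∇g)_1 = ∂g/∂x = -12*x - 3
At (2, -3): -27.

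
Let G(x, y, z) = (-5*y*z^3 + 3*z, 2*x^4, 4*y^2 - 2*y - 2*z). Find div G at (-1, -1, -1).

∂G₁/∂x = 0
∂G₂/∂y = 0
∂G₃/∂z = -2
∇·G = -2
At (-1, -1, -1): -2.

-2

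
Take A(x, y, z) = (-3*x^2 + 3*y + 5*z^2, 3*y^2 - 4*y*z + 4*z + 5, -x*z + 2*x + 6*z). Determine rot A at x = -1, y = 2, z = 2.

(∇×A)₁ = ∂A₃/∂y − ∂A₂/∂z = 4*y - 4
(∇×A)₂ = ∂A₁/∂z − ∂A₃/∂x = 11*z - 2
(∇×A)₃ = ∂A₂/∂x − ∂A₁/∂y = -3
∇×A = (4*y - 4, 11*z - 2, -3)
At (-1, 2, 2): (4, 20, -3).

(4, 20, -3)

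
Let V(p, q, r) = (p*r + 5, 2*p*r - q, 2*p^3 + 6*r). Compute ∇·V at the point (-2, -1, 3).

∂V₁/∂p = r
∂V₂/∂q = -1
∂V₃/∂r = 6
∇·V = r + 5
At (-2, -1, 3): 8.

8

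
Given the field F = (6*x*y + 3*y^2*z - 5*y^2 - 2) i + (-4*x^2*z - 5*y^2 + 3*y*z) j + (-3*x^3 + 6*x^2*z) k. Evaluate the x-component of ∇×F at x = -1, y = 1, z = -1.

1

(∇×F)_1 = ∂F₃/∂y − ∂F₂/∂z
= 0 − (-4*x^2 + 3*y)
= 4*x^2 - 3*y
At (-1, 1, -1): 1.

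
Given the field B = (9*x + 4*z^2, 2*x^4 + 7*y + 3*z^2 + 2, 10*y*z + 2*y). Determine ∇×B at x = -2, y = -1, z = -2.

(-6, -16, -64)

(∇×B)₁ = ∂B₃/∂y − ∂B₂/∂z = 4*z + 2
(∇×B)₂ = ∂B₁/∂z − ∂B₃/∂x = 8*z
(∇×B)₃ = ∂B₂/∂x − ∂B₁/∂y = 8*x^3
∇×B = (4*z + 2, 8*z, 8*x^3)
At (-2, -1, -2): (-6, -16, -64).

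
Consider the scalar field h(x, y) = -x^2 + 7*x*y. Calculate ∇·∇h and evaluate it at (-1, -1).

∂²h/∂x² = -2
∂²h/∂y² = 0
∇²h = -2
At (-1, -1): -2.

-2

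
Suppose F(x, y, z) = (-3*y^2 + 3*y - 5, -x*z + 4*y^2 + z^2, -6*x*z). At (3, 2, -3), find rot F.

(∇×F)₁ = ∂F₃/∂y − ∂F₂/∂z = x - 2*z
(∇×F)₂ = ∂F₁/∂z − ∂F₃/∂x = 6*z
(∇×F)₃ = ∂F₂/∂x − ∂F₁/∂y = 6*y - z - 3
∇×F = (x - 2*z, 6*z, 6*y - z - 3)
At (3, 2, -3): (9, -18, 12).

(9, -18, 12)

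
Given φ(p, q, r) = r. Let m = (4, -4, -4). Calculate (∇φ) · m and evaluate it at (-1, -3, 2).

∂φ/∂p = 0
∂φ/∂q = 0
∂φ/∂r = 1
∇φ at (-1, -3, 2) = (0, 0, 1)
∇φ · m = (0)(4) + (0)(-4) + (1)(-4) = -4

-4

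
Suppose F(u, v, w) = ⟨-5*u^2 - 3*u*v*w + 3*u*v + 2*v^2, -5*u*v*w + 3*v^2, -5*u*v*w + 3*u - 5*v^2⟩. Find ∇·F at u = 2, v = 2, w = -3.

∂F₁/∂u = -10*u - 3*v*w + 3*v
∂F₂/∂v = -5*u*w + 6*v
∂F₃/∂w = -5*u*v
∇·F = -5*u*v - 5*u*w - 10*u - 3*v*w + 9*v
At (2, 2, -3): 26.

26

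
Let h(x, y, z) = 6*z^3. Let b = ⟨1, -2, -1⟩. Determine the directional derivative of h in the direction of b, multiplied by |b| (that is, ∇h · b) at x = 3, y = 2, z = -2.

∂h/∂x = 0
∂h/∂y = 0
∂h/∂z = 18*z^2
∇h at (3, 2, -2) = (0, 0, 72)
∇h · b = (0)(1) + (0)(-2) + (72)(-1) = -72

-72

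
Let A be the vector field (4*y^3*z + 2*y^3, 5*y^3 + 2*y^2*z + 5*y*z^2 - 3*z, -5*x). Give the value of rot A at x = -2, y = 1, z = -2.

(21, 9, 18)

(∇×A)₁ = ∂A₃/∂y − ∂A₂/∂z = -2*y^2 - 10*y*z + 3
(∇×A)₂ = ∂A₁/∂z − ∂A₃/∂x = 4*y^3 + 5
(∇×A)₃ = ∂A₂/∂x − ∂A₁/∂y = -12*y^2*z - 6*y^2
∇×A = (-2*y^2 - 10*y*z + 3, 4*y^3 + 5, -12*y^2*z - 6*y^2)
At (-2, 1, -2): (21, 9, 18).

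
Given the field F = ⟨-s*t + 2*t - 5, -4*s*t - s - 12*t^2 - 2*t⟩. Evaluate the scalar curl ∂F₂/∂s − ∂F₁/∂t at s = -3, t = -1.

∂F₂/∂s = -4*t - 1
∂F₁/∂t = -s + 2
Scalar curl = s - 4*t - 3
At (-3, -1): -2.

-2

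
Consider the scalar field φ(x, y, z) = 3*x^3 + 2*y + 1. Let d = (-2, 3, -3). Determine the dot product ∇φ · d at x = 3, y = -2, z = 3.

-156

∂φ/∂x = 9*x^2
∂φ/∂y = 2
∂φ/∂z = 0
∇φ at (3, -2, 3) = (81, 2, 0)
∇φ · d = (81)(-2) + (2)(3) + (0)(-3) = -156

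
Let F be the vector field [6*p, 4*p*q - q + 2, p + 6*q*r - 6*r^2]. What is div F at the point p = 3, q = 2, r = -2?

53

∂F₁/∂p = 6
∂F₂/∂q = 4*p - 1
∂F₃/∂r = 6*q - 12*r
∇·F = 4*p + 6*q - 12*r + 5
At (3, 2, -2): 53.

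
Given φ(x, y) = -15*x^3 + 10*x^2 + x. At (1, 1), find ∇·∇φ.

-70

∂²φ/∂x² = 10*(-9*x + 2)
∂²φ/∂y² = 0
∇²φ = -90*x + 20
At (1, 1): -70.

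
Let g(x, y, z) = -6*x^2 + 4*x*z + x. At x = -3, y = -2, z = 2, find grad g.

(45, 0, -12)

∂g/∂x = -12*x + 4*z + 1
∂g/∂y = 0
∂g/∂z = 4*x
∇g = (-12*x + 4*z + 1, 0, 4*x)
At (-3, -2, 2): (45, 0, -12).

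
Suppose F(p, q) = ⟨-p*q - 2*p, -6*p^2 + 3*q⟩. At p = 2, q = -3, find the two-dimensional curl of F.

∂F₂/∂p = -12*p
∂F₁/∂q = -p
Scalar curl = -11*p
At (2, -3): -22.

-22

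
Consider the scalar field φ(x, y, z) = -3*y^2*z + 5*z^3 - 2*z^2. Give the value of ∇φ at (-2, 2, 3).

∂φ/∂x = 0
∂φ/∂y = -6*y*z
∂φ/∂z = -3*y^2 + 15*z^2 - 4*z
∇φ = (0, -6*y*z, -3*y^2 + 15*z^2 - 4*z)
At (-2, 2, 3): (0, -36, 111).

(0, -36, 111)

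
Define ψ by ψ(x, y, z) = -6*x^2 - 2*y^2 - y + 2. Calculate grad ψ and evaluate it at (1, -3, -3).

∂ψ/∂x = -12*x
∂ψ/∂y = -4*y - 1
∂ψ/∂z = 0
∇ψ = (-12*x, -4*y - 1, 0)
At (1, -3, -3): (-12, 11, 0).

(-12, 11, 0)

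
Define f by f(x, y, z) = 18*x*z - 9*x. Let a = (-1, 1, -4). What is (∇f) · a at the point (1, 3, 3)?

∂f/∂x = 18*z - 9
∂f/∂y = 0
∂f/∂z = 18*x
∇f at (1, 3, 3) = (45, 0, 18)
∇f · a = (45)(-1) + (0)(1) + (18)(-4) = -117

-117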